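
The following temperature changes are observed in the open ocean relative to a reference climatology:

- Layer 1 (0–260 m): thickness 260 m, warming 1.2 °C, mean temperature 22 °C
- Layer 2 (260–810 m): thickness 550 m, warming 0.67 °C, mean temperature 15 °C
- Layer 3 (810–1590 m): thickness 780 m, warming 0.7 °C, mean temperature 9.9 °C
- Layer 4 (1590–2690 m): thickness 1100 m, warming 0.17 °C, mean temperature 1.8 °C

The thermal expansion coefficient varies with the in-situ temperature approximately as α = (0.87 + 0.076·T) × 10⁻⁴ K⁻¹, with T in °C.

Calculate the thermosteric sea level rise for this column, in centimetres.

Δh ≈ 26.1 cm

Layer 1: α = (0.87 + 0.076×22)×10⁻⁴ = 2.542×10⁻⁴ K⁻¹
Layer 2: α = (0.87 + 0.076×15)×10⁻⁴ = 2.01×10⁻⁴ K⁻¹
Layer 3: α = (0.87 + 0.076×9.9)×10⁻⁴ = 1.6224×10⁻⁴ K⁻¹
Layer 4: α = (0.87 + 0.076×1.8)×10⁻⁴ = 1.0068×10⁻⁴ K⁻¹
0–260 m: 1.2 × 2.542×10⁻⁴ × 260 = 0.0793104 m
2.01×10⁻⁴ × 0.67 × 550 = 0.0740685 m
810–1590 m: 780 × 0.7 × 1.6224×10⁻⁴ = 0.08858304 m
Layer 4: 1100 × 1.0068×10⁻⁴ × 0.17 = 0.01882716 m
Δh = 0.0793104 + 0.0740685 + 0.08858304 + 0.01882716 = 0.2607891 m ≈ 26.1 cm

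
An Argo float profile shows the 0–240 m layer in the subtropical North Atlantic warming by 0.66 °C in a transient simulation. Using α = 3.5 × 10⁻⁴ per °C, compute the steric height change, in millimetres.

55.4 mm of thermosteric rise

Δh = αΔT·H = 3.5×10⁻⁴ × 0.66 × 240 = 0.05544 m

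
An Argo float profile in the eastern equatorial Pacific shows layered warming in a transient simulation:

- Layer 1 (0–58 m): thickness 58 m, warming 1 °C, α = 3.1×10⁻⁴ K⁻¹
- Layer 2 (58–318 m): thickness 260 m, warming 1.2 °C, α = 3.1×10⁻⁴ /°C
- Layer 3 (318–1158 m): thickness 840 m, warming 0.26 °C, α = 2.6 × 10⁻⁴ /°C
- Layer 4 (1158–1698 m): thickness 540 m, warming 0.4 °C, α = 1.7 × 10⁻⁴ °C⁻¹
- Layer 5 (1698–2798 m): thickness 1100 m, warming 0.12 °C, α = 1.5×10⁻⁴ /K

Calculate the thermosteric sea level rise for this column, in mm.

Layer 1: 3.1×10⁻⁴ × 58 × 1 = 0.01798 m
Layer 2: 3.1×10⁻⁴ × 1.2 × 260 = 0.09672 m
Layer 3: 840 × 2.6×10⁻⁴ × 0.26 = 0.056784 m
Layer 4: 1.7×10⁻⁴ × 0.4 × 540 = 0.03672 m
0.12 × 1100 × 1.5×10⁻⁴ = 0.01980 m
Δh = 0.01798 + 0.09672 + 0.056784 + 0.03672 + 0.01980 = 0.228004 m

about 228 mm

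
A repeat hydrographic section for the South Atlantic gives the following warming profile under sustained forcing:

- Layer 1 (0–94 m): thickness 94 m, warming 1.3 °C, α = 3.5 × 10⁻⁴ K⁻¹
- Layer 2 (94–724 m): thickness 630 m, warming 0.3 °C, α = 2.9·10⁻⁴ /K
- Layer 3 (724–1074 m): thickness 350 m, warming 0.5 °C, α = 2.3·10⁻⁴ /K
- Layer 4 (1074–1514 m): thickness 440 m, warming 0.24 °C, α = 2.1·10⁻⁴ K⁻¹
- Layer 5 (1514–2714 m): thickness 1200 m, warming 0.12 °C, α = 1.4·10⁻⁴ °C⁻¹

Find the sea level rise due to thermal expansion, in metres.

Layer 1: 1.3 × 94 × 3.5×10⁻⁴ = 0.04277 m
94–724 m: 2.9×10⁻⁴ × 630 × 0.3 = 0.05481 m
Layer 3: 350 × 0.5 × 2.3×10⁻⁴ = 0.04025 m
Layer 4: 2.1×10⁻⁴ × 440 × 0.24 = 0.022176 m
1514–2714 m: 1.4×10⁻⁴ × 0.12 × 1200 = 0.02016 m
Δh = 0.04277 + 0.05481 + 0.04025 + 0.022176 + 0.02016 = 0.180166 m

Δh ≈ 0.18 m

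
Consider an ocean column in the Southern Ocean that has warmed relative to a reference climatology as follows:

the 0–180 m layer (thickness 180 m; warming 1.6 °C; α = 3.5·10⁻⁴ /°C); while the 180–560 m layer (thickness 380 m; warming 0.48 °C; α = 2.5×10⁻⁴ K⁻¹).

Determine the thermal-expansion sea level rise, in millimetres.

0–180 m: 3.5×10⁻⁴ × 180 × 1.6 = 0.10080 m
180–560 m: 2.5×10⁻⁴ × 380 × 0.48 = 0.04560 m
Δh = 0.10080 + 0.04560 = 0.14640 m

Δh = 146 mm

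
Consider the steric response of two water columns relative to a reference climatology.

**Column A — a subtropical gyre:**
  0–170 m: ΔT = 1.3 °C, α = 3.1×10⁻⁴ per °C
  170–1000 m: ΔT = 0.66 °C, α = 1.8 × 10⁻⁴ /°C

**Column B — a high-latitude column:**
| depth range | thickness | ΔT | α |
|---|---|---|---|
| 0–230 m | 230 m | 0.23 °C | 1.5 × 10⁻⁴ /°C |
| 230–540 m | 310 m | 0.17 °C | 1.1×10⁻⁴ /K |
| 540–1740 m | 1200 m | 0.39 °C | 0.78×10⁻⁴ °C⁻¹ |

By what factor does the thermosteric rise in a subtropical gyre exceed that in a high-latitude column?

A Layer 1: 170 × 3.1×10⁻⁴ × 1.3 = 0.06851 m
A 170–1000 m: 0.66 × 1.8×10⁻⁴ × 830 = 0.098604 m
A total: 0.167114 m
B 0.23 × 230 × 1.5×10⁻⁴ = 0.007935 m
B 1.1×10⁻⁴ × 0.17 × 310 = 0.005797 m
B 0.39 × 0.78×10⁻⁴ × 1200 = 0.036504 m
B total: 0.050236 m
Ratio: 0.167114 / 0.050236 ≈ 3.327

≈ 3.33×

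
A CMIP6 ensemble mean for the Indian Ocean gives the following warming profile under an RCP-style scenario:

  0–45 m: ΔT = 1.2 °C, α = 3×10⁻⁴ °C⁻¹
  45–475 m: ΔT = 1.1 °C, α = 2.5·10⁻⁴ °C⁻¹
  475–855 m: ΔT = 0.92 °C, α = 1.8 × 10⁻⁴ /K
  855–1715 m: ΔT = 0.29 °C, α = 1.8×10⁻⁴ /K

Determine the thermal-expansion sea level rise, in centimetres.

3×10⁻⁴ × 45 × 1.2 = 0.01620 m
45–475 m: 2.5×10⁻⁴ × 1.1 × 430 = 0.11825 m
475–855 m: 380 × 1.8×10⁻⁴ × 0.92 = 0.062928 m
Layer 4: 860 × 0.29 × 1.8×10⁻⁴ = 0.044892 m
Δh = 0.01620 + 0.11825 + 0.062928 + 0.044892 = 0.24227 m

about 24.2 cm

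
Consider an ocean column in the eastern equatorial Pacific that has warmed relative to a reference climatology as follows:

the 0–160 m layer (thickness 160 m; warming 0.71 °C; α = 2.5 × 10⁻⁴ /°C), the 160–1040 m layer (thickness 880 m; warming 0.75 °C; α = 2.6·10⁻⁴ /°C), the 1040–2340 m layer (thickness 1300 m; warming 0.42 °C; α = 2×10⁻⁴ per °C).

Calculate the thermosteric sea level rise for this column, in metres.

about 0.309 m

0.71 × 2.5×10⁻⁴ × 160 = 0.02840 m
Layer 2: 0.75 × 880 × 2.6×10⁻⁴ = 0.17160 m
0.42 × 2×10⁻⁴ × 1300 = 0.10920 m
Δh = 0.02840 + 0.17160 + 0.10920 = 0.30920 m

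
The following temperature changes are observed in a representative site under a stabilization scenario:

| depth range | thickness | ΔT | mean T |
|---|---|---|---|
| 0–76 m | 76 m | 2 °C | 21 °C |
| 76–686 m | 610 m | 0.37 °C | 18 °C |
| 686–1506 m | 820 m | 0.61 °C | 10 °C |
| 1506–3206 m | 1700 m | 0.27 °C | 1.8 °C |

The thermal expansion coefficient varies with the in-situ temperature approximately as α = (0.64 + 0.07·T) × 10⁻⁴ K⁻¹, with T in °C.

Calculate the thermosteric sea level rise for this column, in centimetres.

Layer 1: α = (0.64 + 0.07×21)×10⁻⁴ = 2.11×10⁻⁴ K⁻¹
Layer 2: α = (0.64 + 0.07×18)×10⁻⁴ = 1.9×10⁻⁴ K⁻¹
Layer 3: α = (0.64 + 0.07×10)×10⁻⁴ = 1.34×10⁻⁴ K⁻¹
Layer 4: α = (0.64 + 0.07×1.8)×10⁻⁴ = 0.766×10⁻⁴ K⁻¹
Layer 1: 2.11×10⁻⁴ × 2 × 76 = 0.032072 m
1.9×10⁻⁴ × 0.37 × 610 = 0.042883 m
Layer 3: 820 × 1.34×10⁻⁴ × 0.61 = 0.0670268 m
Layer 4: 0.27 × 1700 × 0.766×10⁻⁴ = 0.0351594 m
Δh = 0.032072 + 0.042883 + 0.0670268 + 0.0351594 = 0.1771412 m

17.7 cm of thermosteric rise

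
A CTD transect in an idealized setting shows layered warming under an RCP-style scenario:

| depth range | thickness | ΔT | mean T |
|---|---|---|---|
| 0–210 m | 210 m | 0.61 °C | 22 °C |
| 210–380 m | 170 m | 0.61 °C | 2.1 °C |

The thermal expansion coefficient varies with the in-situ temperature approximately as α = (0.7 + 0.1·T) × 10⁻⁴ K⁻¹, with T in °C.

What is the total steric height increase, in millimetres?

Layer 1: α = (0.7 + 0.1×22)×10⁻⁴ = 2.9×10⁻⁴ K⁻¹
Layer 2: α = (0.7 + 0.1×2.1)×10⁻⁴ = 0.91×10⁻⁴ K⁻¹
Layer 1: 2.9×10⁻⁴ × 210 × 0.61 = 0.037149 m
210–380 m: 0.91×10⁻⁴ × 0.61 × 170 = 0.0094367 m
Δh = 0.037149 + 0.0094367 = 0.0465857 m

46.6 mm of thermosteric rise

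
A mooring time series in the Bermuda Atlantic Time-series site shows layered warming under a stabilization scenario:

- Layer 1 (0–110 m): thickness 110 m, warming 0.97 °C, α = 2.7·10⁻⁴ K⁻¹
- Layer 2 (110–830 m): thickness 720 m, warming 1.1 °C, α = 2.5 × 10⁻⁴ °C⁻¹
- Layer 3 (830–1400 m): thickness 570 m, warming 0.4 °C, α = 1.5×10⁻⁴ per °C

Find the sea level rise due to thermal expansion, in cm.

110 × 0.97 × 2.7×10⁻⁴ = 0.028809 m
110–830 m: 720 × 2.5×10⁻⁴ × 1.1 = 0.19800 m
830–1400 m: 570 × 0.4 × 1.5×10⁻⁴ = 0.03420 m
Δh = 0.028809 + 0.19800 + 0.03420 = 0.261009 m

26 cm of thermosteric rise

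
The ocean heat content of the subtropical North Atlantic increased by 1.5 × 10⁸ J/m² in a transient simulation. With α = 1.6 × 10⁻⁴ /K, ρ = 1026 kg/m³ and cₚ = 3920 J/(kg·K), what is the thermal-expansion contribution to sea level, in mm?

Δh = αQ/(ρcₚ) = 1.6×10⁻⁴ × 1.5×10⁸ / (1026 × 3920) ≈ 0.0059673 m

Δh ≈ 5.97 mm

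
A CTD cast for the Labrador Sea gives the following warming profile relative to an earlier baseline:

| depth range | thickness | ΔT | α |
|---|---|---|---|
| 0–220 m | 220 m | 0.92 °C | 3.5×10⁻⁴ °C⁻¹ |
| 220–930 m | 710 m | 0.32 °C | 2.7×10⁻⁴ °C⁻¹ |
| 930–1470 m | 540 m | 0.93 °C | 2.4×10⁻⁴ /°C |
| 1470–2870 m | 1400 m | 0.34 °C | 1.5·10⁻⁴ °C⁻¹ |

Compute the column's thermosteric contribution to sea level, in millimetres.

Δh ≈ 320 mm

220 × 3.5×10⁻⁴ × 0.92 = 0.07084 m
Layer 2: 0.32 × 710 × 2.7×10⁻⁴ = 0.061344 m
Layer 3: 2.4×10⁻⁴ × 0.93 × 540 = 0.120528 m
1.5×10⁻⁴ × 1400 × 0.34 = 0.07140 m
Δh = 0.07084 + 0.061344 + 0.120528 + 0.07140 = 0.324112 m ≈ 320 mm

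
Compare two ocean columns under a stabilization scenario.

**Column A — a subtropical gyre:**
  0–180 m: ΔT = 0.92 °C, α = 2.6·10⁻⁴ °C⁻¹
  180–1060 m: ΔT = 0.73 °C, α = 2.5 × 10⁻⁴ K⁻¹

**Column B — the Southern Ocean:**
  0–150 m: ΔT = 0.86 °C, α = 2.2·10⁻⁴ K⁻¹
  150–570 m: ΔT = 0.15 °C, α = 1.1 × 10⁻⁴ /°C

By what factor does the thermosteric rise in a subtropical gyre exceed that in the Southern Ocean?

A 0–180 m: 2.6×10⁻⁴ × 180 × 0.92 = 0.043056 m
A 0.73 × 2.5×10⁻⁴ × 880 = 0.16060 m
A total: 0.203656 m
B Layer 1: 0.86 × 2.2×10⁻⁴ × 150 = 0.02838 m
B 150–570 m: 1.1×10⁻⁴ × 420 × 0.15 = 0.00693 m
B total: 0.03531 m
Ratio: 0.203656 / 0.03531 ≈ 5.768

5.77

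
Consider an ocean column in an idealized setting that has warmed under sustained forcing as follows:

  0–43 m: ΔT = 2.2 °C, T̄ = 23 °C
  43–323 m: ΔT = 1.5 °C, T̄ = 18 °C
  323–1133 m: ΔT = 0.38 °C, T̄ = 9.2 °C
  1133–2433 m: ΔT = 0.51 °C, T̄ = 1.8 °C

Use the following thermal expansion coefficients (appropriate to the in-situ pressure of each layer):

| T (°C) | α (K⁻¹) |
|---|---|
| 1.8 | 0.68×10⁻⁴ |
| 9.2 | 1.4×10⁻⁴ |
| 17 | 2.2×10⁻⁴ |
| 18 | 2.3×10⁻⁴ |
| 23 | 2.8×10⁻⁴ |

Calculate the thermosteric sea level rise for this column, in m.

0.211 m of thermosteric rise

Layer 1 at 23 °C → α = 2.8×10⁻⁴ K⁻¹
Layer 2 at 18 °C → α = 2.3×10⁻⁴ K⁻¹
Layer 3 at 9.2 °C → α = 1.4×10⁻⁴ K⁻¹
Layer 4 at 1.8 °C → α = 0.68×10⁻⁴ K⁻¹
0–43 m: 2.8×10⁻⁴ × 43 × 2.2 = 0.026488 m
Layer 2: 2.3×10⁻⁴ × 1.5 × 280 = 0.09660 m
1.4×10⁻⁴ × 0.38 × 810 = 0.043092 m
1300 × 0.51 × 0.68×10⁻⁴ = 0.045084 m
Δh = 0.026488 + 0.09660 + 0.043092 + 0.045084 = 0.211264 m ≈ 0.211 m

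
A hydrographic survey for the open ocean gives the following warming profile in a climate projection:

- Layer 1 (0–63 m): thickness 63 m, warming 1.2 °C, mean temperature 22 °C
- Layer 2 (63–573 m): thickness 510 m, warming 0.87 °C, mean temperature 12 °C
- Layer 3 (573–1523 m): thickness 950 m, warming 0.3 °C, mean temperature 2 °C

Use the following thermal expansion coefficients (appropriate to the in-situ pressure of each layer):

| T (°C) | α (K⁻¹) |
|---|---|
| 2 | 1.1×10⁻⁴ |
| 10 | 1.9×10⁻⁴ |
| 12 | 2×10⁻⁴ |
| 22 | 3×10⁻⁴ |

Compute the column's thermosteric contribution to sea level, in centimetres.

Layer 1 at 22 °C → α = 3×10⁻⁴ K⁻¹
Layer 2 at 12 °C → α = 2×10⁻⁴ K⁻¹
Layer 3 at 2 °C → α = 1.1×10⁻⁴ K⁻¹
Layer 1: 1.2 × 63 × 3×10⁻⁴ = 0.02268 m
510 × 2×10⁻⁴ × 0.87 = 0.08874 m
573–1523 m: 1.1×10⁻⁴ × 950 × 0.3 = 0.03135 m
Δh = 0.02268 + 0.08874 + 0.03135 = 0.14277 m ≈ 14 cm

14 cm of thermosteric rise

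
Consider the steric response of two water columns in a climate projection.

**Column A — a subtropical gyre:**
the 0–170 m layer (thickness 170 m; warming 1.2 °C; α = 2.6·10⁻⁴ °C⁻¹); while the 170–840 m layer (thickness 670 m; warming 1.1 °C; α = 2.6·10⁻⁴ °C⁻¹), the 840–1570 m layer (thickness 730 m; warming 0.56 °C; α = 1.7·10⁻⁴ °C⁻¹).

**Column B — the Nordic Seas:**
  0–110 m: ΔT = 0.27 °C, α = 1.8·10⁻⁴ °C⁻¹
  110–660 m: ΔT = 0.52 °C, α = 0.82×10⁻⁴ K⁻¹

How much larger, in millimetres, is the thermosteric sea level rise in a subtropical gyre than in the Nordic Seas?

Δh_A − Δh_B ≈ 290 mm

A 170 × 1.2 × 2.6×10⁻⁴ = 0.05304 m
A 670 × 2.6×10⁻⁴ × 1.1 = 0.19162 m
A Layer 3: 1.7×10⁻⁴ × 0.56 × 730 = 0.069496 m
A total: 0.314156 m
B Layer 1: 0.27 × 1.8×10⁻⁴ × 110 = 0.005346 m
B 0.52 × 550 × 0.82×10⁻⁴ = 0.023452 m
B total: 0.028798 m
Difference: 0.314156 − 0.028798 = 0.285358 m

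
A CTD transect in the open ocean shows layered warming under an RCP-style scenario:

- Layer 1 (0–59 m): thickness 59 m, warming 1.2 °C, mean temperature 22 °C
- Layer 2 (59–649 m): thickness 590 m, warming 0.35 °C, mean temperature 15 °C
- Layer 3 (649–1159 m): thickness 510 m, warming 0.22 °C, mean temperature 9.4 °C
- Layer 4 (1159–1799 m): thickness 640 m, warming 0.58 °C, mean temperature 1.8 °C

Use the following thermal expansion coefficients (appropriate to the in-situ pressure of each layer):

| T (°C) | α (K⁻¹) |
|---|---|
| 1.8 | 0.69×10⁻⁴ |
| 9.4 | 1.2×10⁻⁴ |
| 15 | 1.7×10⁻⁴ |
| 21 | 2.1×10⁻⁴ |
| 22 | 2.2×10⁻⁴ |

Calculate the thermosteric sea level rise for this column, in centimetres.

Δh ≈ 8.98 cm

Layer 1 at 22 °C → α = 2.2×10⁻⁴ K⁻¹
Layer 2 at 15 °C → α = 1.7×10⁻⁴ K⁻¹
Layer 3 at 9.4 °C → α = 1.2×10⁻⁴ K⁻¹
Layer 4 at 1.8 °C → α = 0.69×10⁻⁴ K⁻¹
0–59 m: 1.2 × 2.2×10⁻⁴ × 59 = 0.015576 m
Layer 2: 590 × 0.35 × 1.7×10⁻⁴ = 0.035105 m
Layer 3: 510 × 0.22 × 1.2×10⁻⁴ = 0.013464 m
0.58 × 0.69×10⁻⁴ × 640 = 0.0256128 m
Δh = 0.015576 + 0.035105 + 0.013464 + 0.0256128 = 0.0897578 m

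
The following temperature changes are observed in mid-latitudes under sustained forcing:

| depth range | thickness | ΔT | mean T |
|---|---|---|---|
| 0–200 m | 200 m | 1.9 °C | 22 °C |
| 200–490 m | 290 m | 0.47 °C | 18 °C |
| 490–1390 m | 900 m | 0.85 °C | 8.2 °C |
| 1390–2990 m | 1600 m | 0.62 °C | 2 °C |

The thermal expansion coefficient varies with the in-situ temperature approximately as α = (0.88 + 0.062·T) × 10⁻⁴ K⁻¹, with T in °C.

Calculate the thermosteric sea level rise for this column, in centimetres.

Layer 1: α = (0.88 + 0.062×22)×10⁻⁴ = 2.244×10⁻⁴ K⁻¹
Layer 2: α = (0.88 + 0.062×18)×10⁻⁴ = 1.996×10⁻⁴ K⁻¹
Layer 3: α = (0.88 + 0.062×8.2)×10⁻⁴ = 1.3884×10⁻⁴ K⁻¹
Layer 4: α = (0.88 + 0.062×2)×10⁻⁴ = 1.004×10⁻⁴ K⁻¹
0–200 m: 200 × 2.244×10⁻⁴ × 1.9 = 0.085272 m
200–490 m: 1.996×10⁻⁴ × 0.47 × 290 = 0.02720548 m
900 × 0.85 × 1.3884×10⁻⁴ = 0.1062126 m
1390–2990 m: 0.62 × 1.004×10⁻⁴ × 1600 = 0.0995968 m
Δh = 0.085272 + 0.02720548 + 0.1062126 + 0.0995968 = 0.31828688 m

about 31.8 cm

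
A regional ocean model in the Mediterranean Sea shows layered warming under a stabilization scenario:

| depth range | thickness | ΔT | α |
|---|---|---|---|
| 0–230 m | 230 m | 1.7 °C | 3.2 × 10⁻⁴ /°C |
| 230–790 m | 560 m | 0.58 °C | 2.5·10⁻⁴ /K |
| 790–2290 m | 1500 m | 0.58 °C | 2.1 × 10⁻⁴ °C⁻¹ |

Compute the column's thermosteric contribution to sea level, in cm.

Layer 1: 1.7 × 230 × 3.2×10⁻⁴ = 0.12512 m
Layer 2: 0.58 × 2.5×10⁻⁴ × 560 = 0.08120 m
0.58 × 2.1×10⁻⁴ × 1500 = 0.18270 m
Δh = 0.12512 + 0.08120 + 0.18270 = 0.38902 m

38.9 cm of thermosteric rise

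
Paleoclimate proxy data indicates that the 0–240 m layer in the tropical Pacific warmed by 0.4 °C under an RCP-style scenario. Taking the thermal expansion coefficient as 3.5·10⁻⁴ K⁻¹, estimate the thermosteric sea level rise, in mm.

Δh = αΔT·H = 3.5×10⁻⁴ × 0.4 × 240 = 0.03360 m

about 34 mm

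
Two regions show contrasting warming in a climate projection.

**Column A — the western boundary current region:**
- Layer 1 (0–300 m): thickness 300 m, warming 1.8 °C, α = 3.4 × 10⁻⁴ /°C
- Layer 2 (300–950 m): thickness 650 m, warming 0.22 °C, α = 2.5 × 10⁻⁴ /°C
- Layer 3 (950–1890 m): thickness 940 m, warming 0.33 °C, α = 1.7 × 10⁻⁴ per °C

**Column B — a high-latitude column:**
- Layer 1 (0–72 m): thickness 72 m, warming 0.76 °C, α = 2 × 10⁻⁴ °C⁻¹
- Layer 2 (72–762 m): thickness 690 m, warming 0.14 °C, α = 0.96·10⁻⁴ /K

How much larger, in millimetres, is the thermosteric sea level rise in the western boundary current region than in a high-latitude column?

252 mm larger

A Layer 1: 1.8 × 300 × 3.4×10⁻⁴ = 0.18360 m
A Layer 2: 0.22 × 650 × 2.5×10⁻⁴ = 0.03575 m
A 940 × 1.7×10⁻⁴ × 0.33 = 0.052734 m
A total: 0.272084 m
B 72 × 2×10⁻⁴ × 0.76 = 0.010944 m
B 72–762 m: 0.96×10⁻⁴ × 690 × 0.14 = 0.0092736 m
B total: 0.0202176 m
Difference: 0.272084 − 0.0202176 = 0.2518664 m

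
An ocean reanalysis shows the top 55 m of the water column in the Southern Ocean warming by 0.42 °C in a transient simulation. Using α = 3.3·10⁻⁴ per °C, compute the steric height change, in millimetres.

Δh = αΔT·H = 3.3×10⁻⁴ × 0.42 × 55 = 0.007623 m

about 7.6 mm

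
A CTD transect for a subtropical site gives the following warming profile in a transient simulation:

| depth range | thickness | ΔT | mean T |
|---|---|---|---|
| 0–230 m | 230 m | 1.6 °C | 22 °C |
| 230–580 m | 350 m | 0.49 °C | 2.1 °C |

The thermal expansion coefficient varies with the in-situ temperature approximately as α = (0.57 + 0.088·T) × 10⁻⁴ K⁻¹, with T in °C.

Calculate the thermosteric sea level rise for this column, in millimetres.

105 mm

Layer 1: α = (0.57 + 0.088×22)×10⁻⁴ = 2.506×10⁻⁴ K⁻¹
Layer 2: α = (0.57 + 0.088×2.1)×10⁻⁴ = 0.7548×10⁻⁴ K⁻¹
Layer 1: 230 × 2.506×10⁻⁴ × 1.6 = 0.0922208 m
Layer 2: 350 × 0.7548×10⁻⁴ × 0.49 = 0.01294482 m
Δh = 0.0922208 + 0.01294482 = 0.10516562 m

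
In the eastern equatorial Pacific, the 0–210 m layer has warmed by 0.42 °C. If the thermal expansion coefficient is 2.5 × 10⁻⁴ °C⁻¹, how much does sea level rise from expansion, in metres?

0.0221 m of thermosteric rise

Δh = αΔT·H = 2.5×10⁻⁴ × 0.42 × 210 = 0.02205 m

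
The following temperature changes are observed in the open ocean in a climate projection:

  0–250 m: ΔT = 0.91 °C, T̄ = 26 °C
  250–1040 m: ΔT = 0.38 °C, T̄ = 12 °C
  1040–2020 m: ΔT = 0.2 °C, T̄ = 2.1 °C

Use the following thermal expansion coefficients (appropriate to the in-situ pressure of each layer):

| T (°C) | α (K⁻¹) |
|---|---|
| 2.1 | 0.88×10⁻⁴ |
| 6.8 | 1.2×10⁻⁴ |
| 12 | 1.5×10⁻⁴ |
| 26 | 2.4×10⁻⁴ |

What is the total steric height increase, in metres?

0.12 m

Layer 1 at 26 °C → α = 2.4×10⁻⁴ K⁻¹
Layer 2 at 12 °C → α = 1.5×10⁻⁴ K⁻¹
Layer 3 at 2.1 °C → α = 0.88×10⁻⁴ K⁻¹
Layer 1: 2.4×10⁻⁴ × 0.91 × 250 = 0.05460 m
1.5×10⁻⁴ × 0.38 × 790 = 0.04503 m
980 × 0.88×10⁻⁴ × 0.2 = 0.017248 m
Δh = 0.05460 + 0.04503 + 0.017248 = 0.116878 m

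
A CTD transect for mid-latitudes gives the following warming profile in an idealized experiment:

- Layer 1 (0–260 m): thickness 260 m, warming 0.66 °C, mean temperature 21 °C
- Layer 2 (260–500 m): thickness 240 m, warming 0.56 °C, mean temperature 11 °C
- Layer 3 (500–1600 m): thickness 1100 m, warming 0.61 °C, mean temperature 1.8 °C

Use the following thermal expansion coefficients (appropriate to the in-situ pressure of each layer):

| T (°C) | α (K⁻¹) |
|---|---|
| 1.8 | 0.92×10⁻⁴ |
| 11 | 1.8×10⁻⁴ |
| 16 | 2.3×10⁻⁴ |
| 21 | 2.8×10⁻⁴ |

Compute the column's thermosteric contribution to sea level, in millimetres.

Layer 1 at 21 °C → α = 2.8×10⁻⁴ K⁻¹
Layer 2 at 11 °C → α = 1.8×10⁻⁴ K⁻¹
Layer 3 at 1.8 °C → α = 0.92×10⁻⁴ K⁻¹
0–260 m: 0.66 × 260 × 2.8×10⁻⁴ = 0.048048 m
Layer 2: 240 × 0.56 × 1.8×10⁻⁴ = 0.024192 m
500–1600 m: 1100 × 0.61 × 0.92×10⁻⁴ = 0.061732 m
Δh = 0.048048 + 0.024192 + 0.061732 = 0.133972 m ≈ 134 mm

Δh ≈ 134 mm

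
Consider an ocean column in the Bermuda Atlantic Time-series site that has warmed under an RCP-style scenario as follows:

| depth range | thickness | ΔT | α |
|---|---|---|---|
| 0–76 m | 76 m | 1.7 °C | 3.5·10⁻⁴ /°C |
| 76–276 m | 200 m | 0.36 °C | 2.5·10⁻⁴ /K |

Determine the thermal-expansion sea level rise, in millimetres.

Layer 1: 1.7 × 76 × 3.5×10⁻⁴ = 0.04522 m
200 × 2.5×10⁻⁴ × 0.36 = 0.01800 m
Δh = 0.04522 + 0.01800 = 0.06322 m

63 mm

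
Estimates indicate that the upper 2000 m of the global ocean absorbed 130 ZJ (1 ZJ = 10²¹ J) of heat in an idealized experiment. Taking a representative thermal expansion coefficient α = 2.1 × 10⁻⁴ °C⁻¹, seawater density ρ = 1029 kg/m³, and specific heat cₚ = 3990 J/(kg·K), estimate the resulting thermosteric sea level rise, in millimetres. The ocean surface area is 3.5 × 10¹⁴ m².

Per unit area: Q = 130×10²¹ / (3.5×10¹⁴) ≈ 3.714×10⁸ J/m²
Δh = αQ/(ρcₚ) = 2.1×10⁻⁴ × 3.714×10⁸ / (1029 × 3990) ≈ 0.018996 m

Δh ≈ 19.0 mm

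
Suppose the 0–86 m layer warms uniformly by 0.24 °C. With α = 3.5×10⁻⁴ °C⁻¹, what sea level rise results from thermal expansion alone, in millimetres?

Δh = αΔT·H = 3.5×10⁻⁴ × 0.24 × 86 = 0.007224 m

about 7.22 mm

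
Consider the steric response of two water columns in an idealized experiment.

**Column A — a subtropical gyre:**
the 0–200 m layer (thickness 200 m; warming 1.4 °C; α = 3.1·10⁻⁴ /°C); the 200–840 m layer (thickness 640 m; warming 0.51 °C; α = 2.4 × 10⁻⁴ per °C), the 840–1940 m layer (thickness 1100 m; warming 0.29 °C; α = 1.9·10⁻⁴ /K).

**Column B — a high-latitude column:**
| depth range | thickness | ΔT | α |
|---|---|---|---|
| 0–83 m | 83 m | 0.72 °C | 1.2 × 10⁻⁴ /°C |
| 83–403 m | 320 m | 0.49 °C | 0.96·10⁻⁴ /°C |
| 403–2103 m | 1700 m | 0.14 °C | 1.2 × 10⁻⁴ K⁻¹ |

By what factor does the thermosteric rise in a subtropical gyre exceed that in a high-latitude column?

4.4

A Layer 1: 1.4 × 3.1×10⁻⁴ × 200 = 0.08680 m
A Layer 2: 0.51 × 2.4×10⁻⁴ × 640 = 0.078336 m
A 840–1940 m: 0.29 × 1.9×10⁻⁴ × 1100 = 0.06061 m
A total: 0.225746 m
B Layer 1: 83 × 1.2×10⁻⁴ × 0.72 = 0.0071712 m
B Layer 2: 0.96×10⁻⁴ × 0.49 × 320 = 0.0150528 m
B Layer 3: 1.2×10⁻⁴ × 0.14 × 1700 = 0.02856 m
B total: 0.050784 m
Ratio: 0.225746 / 0.050784 ≈ 4.445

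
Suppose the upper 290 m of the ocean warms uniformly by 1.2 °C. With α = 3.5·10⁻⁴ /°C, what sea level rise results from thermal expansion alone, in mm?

120 mm of thermosteric rise

Δh = αΔT·H = 3.5×10⁻⁴ × 1.2 × 290 = 0.12180 m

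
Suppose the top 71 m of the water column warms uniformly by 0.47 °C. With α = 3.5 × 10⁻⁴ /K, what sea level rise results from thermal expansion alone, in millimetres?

11.7 mm

Δh = αΔT·H = 3.5×10⁻⁴ × 0.47 × 71 = 0.0116795 m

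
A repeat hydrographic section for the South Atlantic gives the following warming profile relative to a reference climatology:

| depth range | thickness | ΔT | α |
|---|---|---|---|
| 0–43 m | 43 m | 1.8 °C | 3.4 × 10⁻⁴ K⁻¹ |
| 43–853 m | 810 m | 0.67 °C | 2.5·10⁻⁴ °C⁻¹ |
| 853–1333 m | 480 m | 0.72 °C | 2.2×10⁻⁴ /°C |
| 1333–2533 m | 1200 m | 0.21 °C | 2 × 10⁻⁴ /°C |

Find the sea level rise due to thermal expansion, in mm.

290 mm of thermosteric rise

Layer 1: 43 × 1.8 × 3.4×10⁻⁴ = 0.026316 m
Layer 2: 810 × 2.5×10⁻⁴ × 0.67 = 0.135675 m
2.2×10⁻⁴ × 480 × 0.72 = 0.076032 m
Layer 4: 0.21 × 1200 × 2×10⁻⁴ = 0.05040 m
Δh = 0.026316 + 0.135675 + 0.076032 + 0.05040 = 0.288423 m ≈ 290 mm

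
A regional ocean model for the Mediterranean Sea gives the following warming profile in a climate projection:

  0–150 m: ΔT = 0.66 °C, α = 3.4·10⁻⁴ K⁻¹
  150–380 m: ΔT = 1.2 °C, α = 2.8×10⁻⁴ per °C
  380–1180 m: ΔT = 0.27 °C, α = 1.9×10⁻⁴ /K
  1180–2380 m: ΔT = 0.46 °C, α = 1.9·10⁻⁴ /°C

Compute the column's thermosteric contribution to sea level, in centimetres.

25.7 cm

Layer 1: 0.66 × 150 × 3.4×10⁻⁴ = 0.03366 m
1.2 × 2.8×10⁻⁴ × 230 = 0.07728 m
800 × 0.27 × 1.9×10⁻⁴ = 0.04104 m
Layer 4: 1.9×10⁻⁴ × 0.46 × 1200 = 0.10488 m
Δh = 0.03366 + 0.07728 + 0.04104 + 0.10488 = 0.25686 m ≈ 25.7 cm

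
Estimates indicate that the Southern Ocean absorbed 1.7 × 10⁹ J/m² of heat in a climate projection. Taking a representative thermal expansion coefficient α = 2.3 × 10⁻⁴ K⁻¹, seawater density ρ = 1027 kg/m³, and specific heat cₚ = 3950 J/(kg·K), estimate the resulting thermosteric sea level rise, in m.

Δh = αQ/(ρcₚ) = 2.3×10⁻⁴ × 1.7×10⁹ / (1027 × 3950) ≈ 0.096385 m

about 0.0964 m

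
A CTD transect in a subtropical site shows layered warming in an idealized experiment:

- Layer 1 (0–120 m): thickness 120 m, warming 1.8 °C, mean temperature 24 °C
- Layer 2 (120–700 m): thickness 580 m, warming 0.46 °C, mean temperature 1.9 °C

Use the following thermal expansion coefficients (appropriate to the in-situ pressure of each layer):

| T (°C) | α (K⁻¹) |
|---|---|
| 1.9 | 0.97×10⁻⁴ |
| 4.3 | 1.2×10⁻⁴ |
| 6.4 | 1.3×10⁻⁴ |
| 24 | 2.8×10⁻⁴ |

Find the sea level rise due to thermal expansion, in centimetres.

Layer 1 at 24 °C → α = 2.8×10⁻⁴ K⁻¹
Layer 2 at 1.9 °C → α = 0.97×10⁻⁴ K⁻¹
120 × 2.8×10⁻⁴ × 1.8 = 0.06048 m
Layer 2: 0.97×10⁻⁴ × 0.46 × 580 = 0.0258796 m
Δh = 0.06048 + 0.0258796 = 0.0863596 m

8.64 cm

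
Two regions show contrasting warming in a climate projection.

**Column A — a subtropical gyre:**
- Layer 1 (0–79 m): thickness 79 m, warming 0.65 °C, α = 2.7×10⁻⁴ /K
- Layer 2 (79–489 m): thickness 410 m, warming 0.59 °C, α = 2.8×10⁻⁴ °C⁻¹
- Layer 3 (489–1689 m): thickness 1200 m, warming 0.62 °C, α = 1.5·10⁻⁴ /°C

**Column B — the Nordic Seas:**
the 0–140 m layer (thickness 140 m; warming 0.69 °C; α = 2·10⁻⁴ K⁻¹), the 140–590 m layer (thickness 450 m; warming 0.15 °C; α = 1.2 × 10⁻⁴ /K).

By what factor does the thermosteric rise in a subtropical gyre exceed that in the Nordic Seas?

A 79 × 2.7×10⁻⁴ × 0.65 = 0.0138645 m
A Layer 2: 410 × 0.59 × 2.8×10⁻⁴ = 0.067732 m
A 489–1689 m: 0.62 × 1.5×10⁻⁴ × 1200 = 0.11160 m
A total: 0.1931965 m
B Layer 1: 140 × 2×10⁻⁴ × 0.69 = 0.01932 m
B Layer 2: 450 × 1.2×10⁻⁴ × 0.15 = 0.00810 m
B total: 0.02742 m
Ratio: 0.1931965 / 0.02742 ≈ 7.046

≈ 7.05×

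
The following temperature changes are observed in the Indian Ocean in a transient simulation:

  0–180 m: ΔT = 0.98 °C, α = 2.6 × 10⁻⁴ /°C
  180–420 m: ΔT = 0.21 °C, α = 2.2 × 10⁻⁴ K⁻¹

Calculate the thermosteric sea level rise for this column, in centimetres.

180 × 2.6×10⁻⁴ × 0.98 = 0.045864 m
180–420 m: 240 × 2.2×10⁻⁴ × 0.21 = 0.011088 m
Δh = 0.045864 + 0.011088 = 0.056952 m ≈ 5.70 cm

about 5.70 cm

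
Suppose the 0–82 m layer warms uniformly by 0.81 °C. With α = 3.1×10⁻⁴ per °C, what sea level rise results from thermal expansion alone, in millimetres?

Δh = αΔT·H = 3.1×10⁻⁴ × 0.81 × 82 = 0.0205902 m

20.6 mm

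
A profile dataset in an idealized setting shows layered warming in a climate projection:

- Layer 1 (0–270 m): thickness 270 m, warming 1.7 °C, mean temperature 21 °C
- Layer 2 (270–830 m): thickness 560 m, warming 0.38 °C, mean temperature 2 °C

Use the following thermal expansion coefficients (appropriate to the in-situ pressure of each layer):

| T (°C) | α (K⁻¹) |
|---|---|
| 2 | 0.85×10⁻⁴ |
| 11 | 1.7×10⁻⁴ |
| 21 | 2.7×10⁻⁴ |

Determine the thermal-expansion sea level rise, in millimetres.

142 mm of thermosteric rise

Layer 1 at 21 °C → α = 2.7×10⁻⁴ K⁻¹
Layer 2 at 2 °C → α = 0.85×10⁻⁴ K⁻¹
270 × 2.7×10⁻⁴ × 1.7 = 0.12393 m
0.85×10⁻⁴ × 560 × 0.38 = 0.018088 m
Δh = 0.12393 + 0.018088 = 0.142018 m ≈ 142 mm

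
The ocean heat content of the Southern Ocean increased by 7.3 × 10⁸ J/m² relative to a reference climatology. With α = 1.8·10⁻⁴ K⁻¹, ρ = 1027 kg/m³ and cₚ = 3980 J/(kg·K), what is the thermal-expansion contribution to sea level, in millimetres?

Δh = αQ/(ρcₚ) = 1.8×10⁻⁴ × 7.3×10⁸ / (1027 × 3980) ≈ 0.032147 m

about 32 mm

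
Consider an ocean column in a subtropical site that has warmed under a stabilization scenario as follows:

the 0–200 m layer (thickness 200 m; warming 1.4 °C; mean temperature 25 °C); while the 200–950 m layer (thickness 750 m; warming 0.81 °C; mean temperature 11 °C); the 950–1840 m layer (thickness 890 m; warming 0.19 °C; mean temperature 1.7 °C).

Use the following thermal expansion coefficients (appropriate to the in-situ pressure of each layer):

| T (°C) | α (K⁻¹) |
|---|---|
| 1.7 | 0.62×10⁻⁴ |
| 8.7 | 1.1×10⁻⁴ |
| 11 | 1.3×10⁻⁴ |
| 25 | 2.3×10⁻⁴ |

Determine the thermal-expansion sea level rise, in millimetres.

Layer 1 at 25 °C → α = 2.3×10⁻⁴ K⁻¹
Layer 2 at 11 °C → α = 1.3×10⁻⁴ K⁻¹
Layer 3 at 1.7 °C → α = 0.62×10⁻⁴ K⁻¹
Layer 1: 1.4 × 2.3×10⁻⁴ × 200 = 0.06440 m
Layer 2: 0.81 × 1.3×10⁻⁴ × 750 = 0.078975 m
950–1840 m: 0.19 × 890 × 0.62×10⁻⁴ = 0.0104842 m
Δh = 0.06440 + 0.078975 + 0.0104842 = 0.1538592 m ≈ 150 mm

150 mm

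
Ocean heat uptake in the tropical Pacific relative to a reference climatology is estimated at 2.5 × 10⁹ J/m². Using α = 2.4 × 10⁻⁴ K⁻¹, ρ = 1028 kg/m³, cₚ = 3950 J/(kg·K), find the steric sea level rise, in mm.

Δh = αQ/(ρcₚ) = 2.4×10⁻⁴ × 2.5×10⁹ / (1028 × 3950) ≈ 0.14776 m

about 148 mm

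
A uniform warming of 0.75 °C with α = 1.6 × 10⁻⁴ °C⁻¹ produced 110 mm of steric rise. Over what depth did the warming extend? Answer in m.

917 m

H = Δh/(αΔT) = 0.11 / (1.6×10⁻⁴ × 0.75) ≈ 916.7 m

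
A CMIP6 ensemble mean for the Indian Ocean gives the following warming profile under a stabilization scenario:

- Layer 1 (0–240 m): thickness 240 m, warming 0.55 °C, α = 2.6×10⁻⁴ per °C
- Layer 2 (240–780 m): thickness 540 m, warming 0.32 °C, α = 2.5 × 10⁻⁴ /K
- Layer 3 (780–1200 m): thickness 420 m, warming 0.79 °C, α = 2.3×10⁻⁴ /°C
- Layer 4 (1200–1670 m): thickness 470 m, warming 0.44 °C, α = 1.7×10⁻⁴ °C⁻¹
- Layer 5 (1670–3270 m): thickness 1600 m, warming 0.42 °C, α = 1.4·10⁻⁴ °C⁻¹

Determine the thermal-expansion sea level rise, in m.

Layer 1: 0.55 × 240 × 2.6×10⁻⁴ = 0.03432 m
0.32 × 2.5×10⁻⁴ × 540 = 0.04320 m
2.3×10⁻⁴ × 420 × 0.79 = 0.076314 m
0.44 × 1.7×10⁻⁴ × 470 = 0.035156 m
0.42 × 1.4×10⁻⁴ × 1600 = 0.09408 m
Δh = 0.03432 + 0.04320 + 0.076314 + 0.035156 + 0.09408 = 0.28307 m

0.283 m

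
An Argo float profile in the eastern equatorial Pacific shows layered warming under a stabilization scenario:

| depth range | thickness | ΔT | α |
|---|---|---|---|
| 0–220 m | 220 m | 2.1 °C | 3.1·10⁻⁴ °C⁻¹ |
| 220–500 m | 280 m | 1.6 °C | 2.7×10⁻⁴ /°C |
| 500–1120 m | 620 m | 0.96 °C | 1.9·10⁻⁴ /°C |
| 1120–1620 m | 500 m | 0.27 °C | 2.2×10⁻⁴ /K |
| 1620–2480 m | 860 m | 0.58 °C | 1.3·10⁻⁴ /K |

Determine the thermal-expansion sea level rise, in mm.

470 mm of thermosteric rise

3.1×10⁻⁴ × 220 × 2.1 = 0.14322 m
220–500 m: 2.7×10⁻⁴ × 1.6 × 280 = 0.12096 m
Layer 3: 1.9×10⁻⁴ × 0.96 × 620 = 0.113088 m
0.27 × 500 × 2.2×10⁻⁴ = 0.02970 m
860 × 0.58 × 1.3×10⁻⁴ = 0.064844 m
Δh = 0.14322 + 0.12096 + 0.113088 + 0.02970 + 0.064844 = 0.471812 m ≈ 470 mm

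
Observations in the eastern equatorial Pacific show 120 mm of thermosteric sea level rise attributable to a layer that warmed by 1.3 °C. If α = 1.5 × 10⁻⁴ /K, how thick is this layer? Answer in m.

615 m

H = Δh/(αΔT) = 0.12 / (1.5×10⁻⁴ × 1.3) ≈ 615.4 m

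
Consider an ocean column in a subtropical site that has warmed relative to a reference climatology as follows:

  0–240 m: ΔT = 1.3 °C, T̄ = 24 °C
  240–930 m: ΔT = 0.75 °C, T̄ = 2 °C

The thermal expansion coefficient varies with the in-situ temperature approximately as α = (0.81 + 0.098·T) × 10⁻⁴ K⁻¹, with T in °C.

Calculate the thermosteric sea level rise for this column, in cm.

15.1 cm

Layer 1: α = (0.81 + 0.098×24)×10⁻⁴ = 3.162×10⁻⁴ K⁻¹
Layer 2: α = (0.81 + 0.098×2)×10⁻⁴ = 1.006×10⁻⁴ K⁻¹
3.162×10⁻⁴ × 1.3 × 240 = 0.0986544 m
240–930 m: 0.75 × 1.006×10⁻⁴ × 690 = 0.0520605 m
Δh = 0.0986544 + 0.0520605 = 0.1507149 m ≈ 15.1 cm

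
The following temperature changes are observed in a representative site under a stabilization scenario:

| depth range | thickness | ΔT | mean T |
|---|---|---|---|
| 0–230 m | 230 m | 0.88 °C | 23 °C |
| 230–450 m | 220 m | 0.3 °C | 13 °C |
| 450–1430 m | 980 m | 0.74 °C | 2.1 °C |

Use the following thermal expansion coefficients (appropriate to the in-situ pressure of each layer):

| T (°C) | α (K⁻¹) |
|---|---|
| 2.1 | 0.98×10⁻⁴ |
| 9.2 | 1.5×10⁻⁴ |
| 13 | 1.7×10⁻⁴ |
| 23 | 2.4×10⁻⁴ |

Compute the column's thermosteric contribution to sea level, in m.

Δh ≈ 0.13 m

Layer 1 at 23 °C → α = 2.4×10⁻⁴ K⁻¹
Layer 2 at 13 °C → α = 1.7×10⁻⁴ K⁻¹
Layer 3 at 2.1 °C → α = 0.98×10⁻⁴ K⁻¹
Layer 1: 2.4×10⁻⁴ × 230 × 0.88 = 0.048576 m
0.3 × 220 × 1.7×10⁻⁴ = 0.01122 m
Layer 3: 0.98×10⁻⁴ × 980 × 0.74 = 0.0710696 m
Δh = 0.048576 + 0.01122 + 0.0710696 = 0.1308656 m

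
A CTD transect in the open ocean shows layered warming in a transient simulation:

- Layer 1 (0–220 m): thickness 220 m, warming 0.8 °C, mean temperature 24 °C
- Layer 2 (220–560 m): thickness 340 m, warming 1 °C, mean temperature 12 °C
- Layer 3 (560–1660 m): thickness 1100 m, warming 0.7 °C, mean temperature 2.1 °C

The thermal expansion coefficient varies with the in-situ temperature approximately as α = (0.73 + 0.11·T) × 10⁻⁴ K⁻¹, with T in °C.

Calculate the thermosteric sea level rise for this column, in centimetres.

Layer 1: α = (0.73 + 0.11×24)×10⁻⁴ = 3.37×10⁻⁴ K⁻¹
Layer 2: α = (0.73 + 0.11×12)×10⁻⁴ = 2.05×10⁻⁴ K⁻¹
Layer 3: α = (0.73 + 0.11×2.1)×10⁻⁴ = 0.961×10⁻⁴ K⁻¹
0–220 m: 220 × 3.37×10⁻⁴ × 0.8 = 0.059312 m
Layer 2: 1 × 340 × 2.05×10⁻⁴ = 0.06970 m
0.7 × 0.961×10⁻⁴ × 1100 = 0.073997 m
Δh = 0.059312 + 0.06970 + 0.073997 = 0.203009 m ≈ 20 cm

about 20 cm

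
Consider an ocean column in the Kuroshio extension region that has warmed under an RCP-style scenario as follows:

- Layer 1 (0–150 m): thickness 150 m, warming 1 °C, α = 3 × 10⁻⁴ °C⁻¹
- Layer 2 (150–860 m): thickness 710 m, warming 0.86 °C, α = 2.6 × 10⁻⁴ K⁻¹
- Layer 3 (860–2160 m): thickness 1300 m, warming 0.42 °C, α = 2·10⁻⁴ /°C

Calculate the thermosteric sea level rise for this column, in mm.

Layer 1: 150 × 3×10⁻⁴ × 1 = 0.04500 m
150–860 m: 0.86 × 2.6×10⁻⁴ × 710 = 0.158756 m
860–2160 m: 1300 × 0.42 × 2×10⁻⁴ = 0.10920 m
Δh = 0.04500 + 0.158756 + 0.10920 = 0.312956 m ≈ 313 mm

313 mm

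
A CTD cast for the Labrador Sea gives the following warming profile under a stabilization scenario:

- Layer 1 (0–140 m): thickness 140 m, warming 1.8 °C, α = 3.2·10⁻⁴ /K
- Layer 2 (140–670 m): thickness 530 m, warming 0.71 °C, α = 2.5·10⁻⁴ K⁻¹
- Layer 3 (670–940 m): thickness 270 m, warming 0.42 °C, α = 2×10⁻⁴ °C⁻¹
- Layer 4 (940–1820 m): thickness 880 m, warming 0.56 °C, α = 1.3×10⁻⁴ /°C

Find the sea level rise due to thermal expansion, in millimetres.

261 mm of thermosteric rise

0–140 m: 3.2×10⁻⁴ × 140 × 1.8 = 0.08064 m
140–670 m: 530 × 2.5×10⁻⁴ × 0.71 = 0.094075 m
670–940 m: 0.42 × 270 × 2×10⁻⁴ = 0.02268 m
0.56 × 880 × 1.3×10⁻⁴ = 0.064064 m
Δh = 0.08064 + 0.094075 + 0.02268 + 0.064064 = 0.261459 m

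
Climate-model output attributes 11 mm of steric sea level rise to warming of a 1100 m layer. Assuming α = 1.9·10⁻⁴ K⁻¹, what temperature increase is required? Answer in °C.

0.0526 °C

ΔT = Δh/(αH) = 0.011 / (1.9×10⁻⁴ × 1100) ≈ 0.05263 °C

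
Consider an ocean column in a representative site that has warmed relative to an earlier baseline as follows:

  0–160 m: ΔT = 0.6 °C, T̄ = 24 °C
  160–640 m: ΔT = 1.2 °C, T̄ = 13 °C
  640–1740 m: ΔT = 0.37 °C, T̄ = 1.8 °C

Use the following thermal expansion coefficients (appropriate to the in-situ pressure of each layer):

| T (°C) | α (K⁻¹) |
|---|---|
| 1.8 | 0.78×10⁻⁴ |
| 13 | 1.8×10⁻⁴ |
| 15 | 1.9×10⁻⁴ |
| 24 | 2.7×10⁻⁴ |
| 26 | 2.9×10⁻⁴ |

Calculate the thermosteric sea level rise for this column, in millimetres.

Layer 1 at 24 °C → α = 2.7×10⁻⁴ K⁻¹
Layer 2 at 13 °C → α = 1.8×10⁻⁴ K⁻¹
Layer 3 at 1.8 °C → α = 0.78×10⁻⁴ K⁻¹
160 × 2.7×10⁻⁴ × 0.6 = 0.02592 m
160–640 m: 1.2 × 1.8×10⁻⁴ × 480 = 0.10368 m
640–1740 m: 1100 × 0.37 × 0.78×10⁻⁴ = 0.031746 m
Δh = 0.02592 + 0.10368 + 0.031746 = 0.161346 m

161 mm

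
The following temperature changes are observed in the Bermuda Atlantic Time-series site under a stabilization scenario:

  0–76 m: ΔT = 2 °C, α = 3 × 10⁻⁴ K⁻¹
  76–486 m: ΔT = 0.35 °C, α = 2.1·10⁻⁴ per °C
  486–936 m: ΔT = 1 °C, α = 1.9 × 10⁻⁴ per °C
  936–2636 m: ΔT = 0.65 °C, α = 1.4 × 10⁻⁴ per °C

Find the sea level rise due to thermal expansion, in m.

about 0.316 m

0–76 m: 76 × 2 × 3×10⁻⁴ = 0.04560 m
0.35 × 410 × 2.1×10⁻⁴ = 0.030135 m
Layer 3: 1.9×10⁻⁴ × 1 × 450 = 0.08550 m
Layer 4: 0.65 × 1.4×10⁻⁴ × 1700 = 0.15470 m
Δh = 0.04560 + 0.030135 + 0.08550 + 0.15470 = 0.315935 m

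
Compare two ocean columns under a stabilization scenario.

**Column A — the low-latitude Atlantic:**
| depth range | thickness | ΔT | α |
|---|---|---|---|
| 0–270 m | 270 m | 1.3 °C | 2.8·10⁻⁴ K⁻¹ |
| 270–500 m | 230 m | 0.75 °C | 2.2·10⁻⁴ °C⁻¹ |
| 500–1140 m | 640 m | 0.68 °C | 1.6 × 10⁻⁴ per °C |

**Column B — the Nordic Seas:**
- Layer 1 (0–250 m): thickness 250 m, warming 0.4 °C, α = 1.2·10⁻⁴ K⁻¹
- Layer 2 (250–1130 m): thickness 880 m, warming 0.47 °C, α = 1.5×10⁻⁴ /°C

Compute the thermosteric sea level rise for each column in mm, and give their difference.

Δh_A ≈ 210 mm, Δh_B ≈ 74 mm; difference ≈ 130 mm

A 2.8×10⁻⁴ × 1.3 × 270 = 0.09828 m
A Layer 2: 2.2×10⁻⁴ × 0.75 × 230 = 0.03795 m
A Layer 3: 1.6×10⁻⁴ × 640 × 0.68 = 0.069632 m
A total: 0.205862 m
B Layer 1: 0.4 × 1.2×10⁻⁴ × 250 = 0.01200 m
B Layer 2: 880 × 1.5×10⁻⁴ × 0.47 = 0.06204 m
B total: 0.07404 m
Difference: 0.205862 − 0.07404 = 0.131822 m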